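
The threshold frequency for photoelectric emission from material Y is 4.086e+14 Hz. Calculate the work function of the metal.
1.69 eV

At the threshold frequency, photon energy equals work function:
φ = hf₀

Calculating:
φ = (6.626×10⁻³⁴ J·s)(4.086e+14 Hz)
φ = 1.69 eV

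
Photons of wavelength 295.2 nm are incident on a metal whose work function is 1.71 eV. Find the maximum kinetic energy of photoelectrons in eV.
2.4900 eV

Using Einstein's photoelectric equation: KE_max = hf - φ = hc/λ - φ

First, calculate the photon energy:
E_photon = hc/λ = (6.626×10⁻³⁴ J·s)(3×10⁸ m/s) / (295.2×10⁻⁹ m)
E_photon = 4.2000 eV

Then, the maximum kinetic energy:
KE_max = E_photon - φ = 4.2000 eV - 1.71 eV = 2.4900 eV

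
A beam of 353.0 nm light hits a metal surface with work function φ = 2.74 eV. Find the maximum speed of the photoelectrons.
5.2122e+05 m/s

First, find the maximum kinetic energy:
E_photon = hc/λ = 3.5123 eV
KE_max = E_photon - φ = 3.5123 - 2.74 = 0.7723 eV

Convert to Joules: KE_max = 0.7723 × 1.602×10⁻¹⁹ J = 1.2374e-19 J

Then use KE = ½mv² to find velocity:
v = √(2·KE/m) = √(2 × 1.2374e-19 J / 9.109e-31 kg)
v = 5.2122e+05 m/s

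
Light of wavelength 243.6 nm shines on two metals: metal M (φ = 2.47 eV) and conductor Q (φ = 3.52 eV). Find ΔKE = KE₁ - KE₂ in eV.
1.0500 eV

Using KE_max = hc/λ - φ for each metal:

Photon energy: E = hc/λ = 5.0897 eV

For metal M (φ₁ = 2.47 eV):
KE₁ = E - φ₁ = 5.0897 - 2.47 = 2.6197 eV

For conductor Q (φ₂ = 3.52 eV):
KE₂ = E - φ₂ = 5.0897 - 3.52 = 1.5697 eV

Difference:
ΔKE = KE₁ - KE₂ = 2.6197 - 1.5697 = 1.0500 eV

Note: The difference equals the difference in work functions: 3.52 - 2.47 = 1.05 eV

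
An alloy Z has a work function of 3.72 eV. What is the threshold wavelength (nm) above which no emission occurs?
333.29 nm

The threshold wavelength is when the photon energy equals the work function:
hc/λ₀ = φ

Solving for λ₀:
λ₀ = hc/φ = (6.626×10⁻³⁴ J·s)(3×10⁸ m/s) / (3.72 eV × 1.602×10⁻¹⁹ J/eV)
λ₀ = 333.29 nm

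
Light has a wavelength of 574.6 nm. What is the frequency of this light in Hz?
5.2174e+14 Hz

Using the wave equation: c = fλ

Solving for frequency:
f = c/λ = (3×10⁸ m/s) / (574.6×10⁻⁹ m)
f = 5.2174e+14 Hz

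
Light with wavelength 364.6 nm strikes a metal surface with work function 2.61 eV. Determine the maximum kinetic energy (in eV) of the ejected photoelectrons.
0.7906 eV

Using Einstein's photoelectric equation: KE_max = hf - φ = hc/λ - φ

First, calculate the photon energy:
E_photon = hc/λ = (6.626×10⁻³⁴ J·s)(3×10⁸ m/s) / (364.6×10⁻⁹ m)
E_photon = 3.4006 eV

Then, the maximum kinetic energy:
KE_max = E_photon - φ = 3.4006 eV - 2.61 eV = 0.7906 eV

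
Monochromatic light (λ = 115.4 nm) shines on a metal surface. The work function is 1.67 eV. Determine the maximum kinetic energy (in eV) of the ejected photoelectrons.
9.0739 eV

Using Einstein's photoelectric equation: KE_max = hf - φ = hc/λ - φ

First, calculate the photon energy:
E_photon = hc/λ = (6.626×10⁻³⁴ J·s)(3×10⁸ m/s) / (115.4×10⁻⁹ m)
E_photon = 10.7439 eV

Then, the maximum kinetic energy:
KE_max = E_photon - φ = 10.7439 eV - 1.67 eV = 9.0739 eV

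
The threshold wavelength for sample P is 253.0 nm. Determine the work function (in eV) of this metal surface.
4.90 eV

At the threshold wavelength, photon energy equals work function:
φ = hc/λ₀

Calculating:
φ = (6.626×10⁻³⁴ J·s)(3×10⁸ m/s) / (253.0×10⁻⁹ m)
φ = 4.90 eV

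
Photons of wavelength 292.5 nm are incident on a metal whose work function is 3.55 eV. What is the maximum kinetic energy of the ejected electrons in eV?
0.6888 eV

Using Einstein's photoelectric equation: KE_max = hf - φ = hc/λ - φ

First, calculate the photon energy:
E_photon = hc/λ = (6.626×10⁻³⁴ J·s)(3×10⁸ m/s) / (292.5×10⁻⁹ m)
E_photon = 4.2388 eV

Then, the maximum kinetic energy:
KE_max = E_photon - φ = 4.2388 eV - 3.55 eV = 0.6888 eV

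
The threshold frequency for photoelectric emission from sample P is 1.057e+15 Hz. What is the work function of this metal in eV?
4.37 eV

At the threshold frequency, photon energy equals work function:
φ = hf₀

Calculating:
φ = (6.626×10⁻³⁴ J·s)(1.057e+15 Hz)
φ = 4.37 eV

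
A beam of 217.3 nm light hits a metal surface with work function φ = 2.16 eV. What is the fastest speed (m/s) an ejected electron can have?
1.1168e+06 m/s

First, find the maximum kinetic energy:
E_photon = hc/λ = 5.7057 eV
KE_max = E_photon - φ = 5.7057 - 2.16 = 3.5457 eV

Convert to Joules: KE_max = 3.5457 × 1.602×10⁻¹⁹ J = 5.6808e-19 J

Then use KE = ½mv² to find velocity:
v = √(2·KE/m) = √(2 × 5.6808e-19 J / 9.109e-31 kg)
v = 1.1168e+06 m/s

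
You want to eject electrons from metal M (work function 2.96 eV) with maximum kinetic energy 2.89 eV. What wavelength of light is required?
211.94 nm

From Einstein's equation: KE_max = hc/λ - φ

Rearranging for λ:
hc/λ = KE_max + φ
λ = hc/(KE_max + φ)

Required photon energy:
E_photon = KE_max + φ = 2.89 + 2.96 = 5.85 eV

Required wavelength:
λ = hc/E_photon = (6.626×10⁻³⁴)(3×10⁸) / (5.85 × 1.602×10⁻¹⁹)
λ = 211.94 nm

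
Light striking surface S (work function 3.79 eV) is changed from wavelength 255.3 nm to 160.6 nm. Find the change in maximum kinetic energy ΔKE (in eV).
2.8637 eV

Using Einstein's equation: KE_max = hc/λ - φ

For λ₁ = 255.3 nm:
KE₁ = hc/λ₁ - φ = 4.8564 - 3.79 = 1.0664 eV

For λ₂ = 160.6 nm:
KE₂ = hc/λ₂ - φ = 7.7201 - 3.79 = 3.9301 eV

Change in KE:
ΔKE = KE₂ - KE₁ = 3.9301 - 1.0664 = 2.8637 eV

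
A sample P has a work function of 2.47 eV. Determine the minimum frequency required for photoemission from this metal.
5.9724e+14 Hz

The threshold frequency is when the photon energy equals the work function:
hf₀ = φ

Solving for f₀:
f₀ = φ/h = (2.47 eV × 1.602×10⁻¹⁹ J/eV) / (6.626×10⁻³⁴ J·s)
f₀ = 5.9724e+14 Hz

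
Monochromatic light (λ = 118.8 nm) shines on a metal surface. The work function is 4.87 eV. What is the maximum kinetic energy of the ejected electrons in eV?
5.5664 eV

Using Einstein's photoelectric equation: KE_max = hf - φ = hc/λ - φ

First, calculate the photon energy:
E_photon = hc/λ = (6.626×10⁻³⁴ J·s)(3×10⁸ m/s) / (118.8×10⁻⁹ m)
E_photon = 10.4364 eV

Then, the maximum kinetic energy:
KE_max = E_photon - φ = 10.4364 eV - 4.87 eV = 5.5664 eV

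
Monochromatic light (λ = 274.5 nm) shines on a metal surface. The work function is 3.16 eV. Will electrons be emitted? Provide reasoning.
Yes

For photoemission, the photon energy must exceed the work function.

Photon energy: E = hc/λ = 4.5167 eV
Work function: φ = 3.16 eV

Since E_photon (4.5167 eV) > φ (3.16 eV), photoemission WILL occur.
The threshold wavelength is λ₀ = hc/φ = 392.4 nm.
Since 274.5 nm < 392.4 nm, the light has sufficient energy.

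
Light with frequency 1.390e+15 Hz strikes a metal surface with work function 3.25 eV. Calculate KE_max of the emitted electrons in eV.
2.4986 eV

Using Einstein's photoelectric equation: KE_max = hf - φ

First, calculate the photon energy:
E_photon = hf = (6.626×10⁻³⁴ J·s)(1.390e+15 Hz)
E_photon = 5.7486 eV

Then, the maximum kinetic energy:
KE_max = E_photon - φ = 5.7486 eV - 3.25 eV = 2.4986 eV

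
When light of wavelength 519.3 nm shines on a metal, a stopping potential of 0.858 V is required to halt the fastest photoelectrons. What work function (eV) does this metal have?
1.53 eV

The stopping potential gives the maximum kinetic energy: KE_max = eV_s = 0.858 eV

From Einstein's photoelectric equation: KE_max = hc/λ - φ
Rearranging: φ = hc/λ - KE_max

Calculate photon energy:
E_photon = hc/λ = (6.626×10⁻³⁴ J·s)(3×10⁸ m/s) / (519.3×10⁻⁹ m) = 2.3875 eV

Therefore:
φ = 2.3875 - 0.858 = 1.53 eV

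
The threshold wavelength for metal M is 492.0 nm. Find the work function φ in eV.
2.52 eV

At the threshold wavelength, photon energy equals work function:
φ = hc/λ₀

Calculating:
φ = (6.626×10⁻³⁴ J·s)(3×10⁸ m/s) / (492.0×10⁻⁹ m)
φ = 2.52 eV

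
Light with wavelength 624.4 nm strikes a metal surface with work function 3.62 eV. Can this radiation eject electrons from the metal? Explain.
No

For photoemission, the photon energy must exceed the work function.

Photon energy: E = hc/λ = 1.9857 eV
Work function: φ = 3.62 eV

Since E_photon (1.9857 eV) < φ (3.62 eV), photoemission will NOT occur.
The threshold wavelength is λ₀ = hc/φ = 342.5 nm.
Since 624.4 nm > 342.5 nm, the photons lack sufficient energy.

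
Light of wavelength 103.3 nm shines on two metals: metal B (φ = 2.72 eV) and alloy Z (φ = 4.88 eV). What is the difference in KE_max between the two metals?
2.1600 eV

Using KE_max = hc/λ - φ for each metal:

Photon energy: E = hc/λ = 12.0023 eV

For metal B (φ₁ = 2.72 eV):
KE₁ = E - φ₁ = 12.0023 - 2.72 = 9.2823 eV

For alloy Z (φ₂ = 4.88 eV):
KE₂ = E - φ₂ = 12.0023 - 4.88 = 7.1223 eV

Difference:
ΔKE = KE₁ - KE₂ = 9.2823 - 7.1223 = 2.1600 eV

Note: The difference equals the difference in work functions: 4.88 - 2.72 = 2.16 eV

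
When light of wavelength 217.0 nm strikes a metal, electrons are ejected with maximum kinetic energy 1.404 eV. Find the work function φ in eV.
4.31 eV

From Einstein's photoelectric equation: KE_max = hf - φ = hc/λ - φ

Rearranging for φ:
φ = hc/λ - KE_max

Calculate photon energy:
E_photon = hc/λ = 5.7136 eV

Therefore:
φ = 5.7136 - 1.404 = 4.31 eV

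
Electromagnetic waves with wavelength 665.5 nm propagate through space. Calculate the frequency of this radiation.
4.5048e+14 Hz

Using the wave equation: c = fλ

Solving for frequency:
f = c/λ = (3×10⁸ m/s) / (665.5×10⁻⁹ m)
f = 4.5048e+14 Hz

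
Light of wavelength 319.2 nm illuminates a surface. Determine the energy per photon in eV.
3.8842 eV

Using E = hf = hc/λ:

E = hc/λ = (6.626×10⁻³⁴ J·s)(3×10⁸ m/s) / (319.2×10⁻⁹ m)
E = 3.8842 eV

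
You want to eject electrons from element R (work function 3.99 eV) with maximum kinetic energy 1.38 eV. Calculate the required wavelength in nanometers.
230.88 nm

From Einstein's equation: KE_max = hc/λ - φ

Rearranging for λ:
hc/λ = KE_max + φ
λ = hc/(KE_max + φ)

Required photon energy:
E_photon = KE_max + φ = 1.38 + 3.99 = 5.37 eV

Required wavelength:
λ = hc/E_photon = (6.626×10⁻³⁴)(3×10⁸) / (5.37 × 1.602×10⁻¹⁹)
λ = 230.88 nm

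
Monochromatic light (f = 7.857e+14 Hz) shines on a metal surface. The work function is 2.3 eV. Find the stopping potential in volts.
0.9494 V

The stopping potential V_s satisfies: eV_s = KE_max

First, find KE_max using Einstein's equation:
E_photon = hf = (6.626×10⁻³⁴ J·s)(7.857e+14 Hz) = 3.2494 eV
KE_max = E_photon - φ = 3.2494 - 2.3 = 0.9494 eV

Since eV_s = KE_max:
V_s = KE_max/e = 0.9494 V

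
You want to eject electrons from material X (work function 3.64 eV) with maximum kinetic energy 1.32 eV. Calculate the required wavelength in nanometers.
249.97 nm

From Einstein's equation: KE_max = hc/λ - φ

Rearranging for λ:
hc/λ = KE_max + φ
λ = hc/(KE_max + φ)

Required photon energy:
E_photon = KE_max + φ = 1.32 + 3.64 = 4.96 eV

Required wavelength:
λ = hc/E_photon = (6.626×10⁻³⁴)(3×10⁸) / (4.96 × 1.602×10⁻¹⁹)
λ = 249.97 nm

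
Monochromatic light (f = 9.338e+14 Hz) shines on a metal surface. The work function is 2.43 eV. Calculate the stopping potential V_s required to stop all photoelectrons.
1.4319 V

The stopping potential V_s satisfies: eV_s = KE_max

First, find KE_max using Einstein's equation:
E_photon = hf = (6.626×10⁻³⁴ J·s)(9.338e+14 Hz) = 3.8619 eV
KE_max = E_photon - φ = 3.8619 - 2.43 = 1.4319 eV

Since eV_s = KE_max:
V_s = KE_max/e = 1.4319 V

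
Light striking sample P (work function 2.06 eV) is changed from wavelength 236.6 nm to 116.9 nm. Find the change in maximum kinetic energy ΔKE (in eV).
5.3658 eV

Using Einstein's equation: KE_max = hc/λ - φ

For λ₁ = 236.6 nm:
KE₁ = hc/λ₁ - φ = 5.2402 - 2.06 = 3.1802 eV

For λ₂ = 116.9 nm:
KE₂ = hc/λ₂ - φ = 10.6060 - 2.06 = 8.5460 eV

Change in KE:
ΔKE = KE₂ - KE₁ = 8.5460 - 3.1802 = 5.3658 eV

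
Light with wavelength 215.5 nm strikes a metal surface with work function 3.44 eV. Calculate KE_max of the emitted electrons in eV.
2.3133 eV

Using Einstein's photoelectric equation: KE_max = hf - φ = hc/λ - φ

First, calculate the photon energy:
E_photon = hc/λ = (6.626×10⁻³⁴ J·s)(3×10⁸ m/s) / (215.5×10⁻⁹ m)
E_photon = 5.7533 eV

Then, the maximum kinetic energy:
KE_max = E_photon - φ = 5.7533 eV - 3.44 eV = 2.3133 eV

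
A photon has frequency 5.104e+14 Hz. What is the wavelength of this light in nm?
587.37 nm

Using the wave equation: c = fλ

Solving for wavelength:
λ = c/f = (3×10⁸ m/s) / (5.104e+14 Hz)
λ = 587.37 nm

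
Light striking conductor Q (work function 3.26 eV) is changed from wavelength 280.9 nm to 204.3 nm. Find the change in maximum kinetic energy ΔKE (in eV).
1.6549 eV

Using Einstein's equation: KE_max = hc/λ - φ

For λ₁ = 280.9 nm:
KE₁ = hc/λ₁ - φ = 4.4138 - 3.26 = 1.1538 eV

For λ₂ = 204.3 nm:
KE₂ = hc/λ₂ - φ = 6.0687 - 3.26 = 2.8087 eV

Change in KE:
ΔKE = KE₂ - KE₁ = 2.8087 - 1.1538 = 1.6549 eV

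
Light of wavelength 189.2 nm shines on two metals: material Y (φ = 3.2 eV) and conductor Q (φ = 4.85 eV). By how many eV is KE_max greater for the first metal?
1.6500 eV

Using KE_max = hc/λ - φ for each metal:

Photon energy: E = hc/λ = 6.5531 eV

For material Y (φ₁ = 3.2 eV):
KE₁ = E - φ₁ = 6.5531 - 3.2 = 3.3531 eV

For conductor Q (φ₂ = 4.85 eV):
KE₂ = E - φ₂ = 6.5531 - 4.85 = 1.7031 eV

Difference:
ΔKE = KE₁ - KE₂ = 3.3531 - 1.7031 = 1.6500 eV

Note: The difference equals the difference in work functions: 4.85 - 3.2 = 1.65 eV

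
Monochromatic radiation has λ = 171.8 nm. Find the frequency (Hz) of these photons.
1.7450e+15 Hz

Using the wave equation: c = fλ

Solving for frequency:
f = c/λ = (3×10⁸ m/s) / (171.8×10⁻⁹ m)
f = 1.7450e+15 Hz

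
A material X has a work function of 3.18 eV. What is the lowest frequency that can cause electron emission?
7.6892e+14 Hz

The threshold frequency is when the photon energy equals the work function:
hf₀ = φ

Solving for f₀:
f₀ = φ/h = (3.18 eV × 1.602×10⁻¹⁹ J/eV) / (6.626×10⁻³⁴ J·s)
f₀ = 7.6892e+14 Hz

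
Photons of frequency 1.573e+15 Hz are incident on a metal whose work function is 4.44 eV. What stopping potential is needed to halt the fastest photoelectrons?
2.0654 V

The stopping potential V_s satisfies: eV_s = KE_max

First, find KE_max using Einstein's equation:
E_photon = hf = (6.626×10⁻³⁴ J·s)(1.573e+15 Hz) = 6.5054 eV
KE_max = E_photon - φ = 6.5054 - 4.44 = 2.0654 eV

Since eV_s = KE_max:
V_s = KE_max/e = 2.0654 V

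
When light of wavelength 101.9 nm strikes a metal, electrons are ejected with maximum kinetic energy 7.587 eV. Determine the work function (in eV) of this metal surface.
4.58 eV

From Einstein's photoelectric equation: KE_max = hf - φ = hc/λ - φ

Rearranging for φ:
φ = hc/λ - KE_max

Calculate photon energy:
E_photon = hc/λ = 12.1672 eV

Therefore:
φ = 12.1672 - 7.587 = 4.58 eV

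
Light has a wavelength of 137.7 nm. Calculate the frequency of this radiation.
2.1771e+15 Hz

Using the wave equation: c = fλ

Solving for frequency:
f = c/λ = (3×10⁸ m/s) / (137.7×10⁻⁹ m)
f = 2.1771e+15 Hz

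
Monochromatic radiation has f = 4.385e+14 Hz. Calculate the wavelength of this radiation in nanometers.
683.68 nm

Using the wave equation: c = fλ

Solving for wavelength:
λ = c/f = (3×10⁸ m/s) / (4.385e+14 Hz)
λ = 683.68 nm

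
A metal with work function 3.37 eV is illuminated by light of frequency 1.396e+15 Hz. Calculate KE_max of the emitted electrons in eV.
2.4034 eV

Using Einstein's photoelectric equation: KE_max = hf - φ

First, calculate the photon energy:
E_photon = hf = (6.626×10⁻³⁴ J·s)(1.396e+15 Hz)
E_photon = 5.7734 eV

Then, the maximum kinetic energy:
KE_max = E_photon - φ = 5.7734 eV - 3.37 eV = 2.4034 eV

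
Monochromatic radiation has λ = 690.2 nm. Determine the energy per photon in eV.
1.7964 eV

Using E = hf = hc/λ:

E = hc/λ = (6.626×10⁻³⁴ J·s)(3×10⁸ m/s) / (690.2×10⁻⁹ m)
E = 1.7964 eV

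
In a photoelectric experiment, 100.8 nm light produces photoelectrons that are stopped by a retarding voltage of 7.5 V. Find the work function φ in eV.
4.80 eV

The stopping potential gives the maximum kinetic energy: KE_max = eV_s = 7.5 eV

From Einstein's photoelectric equation: KE_max = hc/λ - φ
Rearranging: φ = hc/λ - KE_max

Calculate photon energy:
E_photon = hc/λ = (6.626×10⁻³⁴ J·s)(3×10⁸ m/s) / (100.8×10⁻⁹ m) = 12.3000 eV

Therefore:
φ = 12.3000 - 7.5 = 4.80 eV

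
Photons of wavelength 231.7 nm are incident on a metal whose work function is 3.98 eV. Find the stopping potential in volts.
1.3711 V

The stopping potential V_s satisfies: eV_s = KE_max

First, find KE_max using Einstein's equation:
E_photon = hc/λ = 5.3511 eV
KE_max = E_photon - φ = 5.3511 - 3.98 = 1.3711 eV

Since eV_s = KE_max:
V_s = KE_max/e = 1.3711 V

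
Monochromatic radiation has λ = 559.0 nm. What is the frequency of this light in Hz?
5.3630e+14 Hz

Using the wave equation: c = fλ

Solving for frequency:
f = c/λ = (3×10⁸ m/s) / (559.0×10⁻⁹ m)
f = 5.3630e+14 Hz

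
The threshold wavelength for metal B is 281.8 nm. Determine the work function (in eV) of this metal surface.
4.40 eV

At the threshold wavelength, photon energy equals work function:
φ = hc/λ₀

Calculating:
φ = (6.626×10⁻³⁴ J·s)(3×10⁸ m/s) / (281.8×10⁻⁹ m)
φ = 4.40 eV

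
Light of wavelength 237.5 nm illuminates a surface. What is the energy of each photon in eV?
5.2204 eV

Using E = hf = hc/λ:

E = hc/λ = (6.626×10⁻³⁴ J·s)(3×10⁸ m/s) / (237.5×10⁻⁹ m)
E = 5.2204 eV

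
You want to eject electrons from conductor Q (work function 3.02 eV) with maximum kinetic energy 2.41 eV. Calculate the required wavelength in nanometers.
228.33 nm

From Einstein's equation: KE_max = hc/λ - φ

Rearranging for λ:
hc/λ = KE_max + φ
λ = hc/(KE_max + φ)

Required photon energy:
E_photon = KE_max + φ = 2.41 + 3.02 = 5.43 eV

Required wavelength:
λ = hc/E_photon = (6.626×10⁻³⁴)(3×10⁸) / (5.43 × 1.602×10⁻¹⁹)
λ = 228.33 nm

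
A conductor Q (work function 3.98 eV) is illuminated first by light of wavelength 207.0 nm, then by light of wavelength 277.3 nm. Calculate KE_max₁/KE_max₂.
4.0918

Using Einstein's equation: KE_max = hc/λ - φ

For λ₁ = 207.0 nm:
E₁ = hc/λ₁ = 5.9896 eV
KE₁ = E₁ - φ = 5.9896 - 3.98 = 2.0096 eV

For λ₂ = 277.3 nm:
E₂ = hc/λ₂ = 4.4711 eV
KE₂ = E₂ - φ = 4.4711 - 3.98 = 0.4911 eV

Ratio: KE₁/KE₂ = 2.0096/0.4911 = 4.0918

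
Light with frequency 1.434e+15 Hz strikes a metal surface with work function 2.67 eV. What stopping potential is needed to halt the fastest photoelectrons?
3.2605 V

The stopping potential V_s satisfies: eV_s = KE_max

First, find KE_max using Einstein's equation:
E_photon = hf = (6.626×10⁻³⁴ J·s)(1.434e+15 Hz) = 5.9305 eV
KE_max = E_photon - φ = 5.9305 - 2.67 = 3.2605 eV

Since eV_s = KE_max:
V_s = KE_max/e = 3.2605 V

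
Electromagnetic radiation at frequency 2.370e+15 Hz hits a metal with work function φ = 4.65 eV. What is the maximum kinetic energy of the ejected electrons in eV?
5.1515 eV

Using Einstein's photoelectric equation: KE_max = hf - φ

First, calculate the photon energy:
E_photon = hf = (6.626×10⁻³⁴ J·s)(2.370e+15 Hz)
E_photon = 9.8015 eV

Then, the maximum kinetic energy:
KE_max = E_photon - φ = 9.8015 eV - 4.65 eV = 5.1515 eV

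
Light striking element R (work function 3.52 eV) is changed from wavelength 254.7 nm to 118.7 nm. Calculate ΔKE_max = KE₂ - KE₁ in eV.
5.5773 eV

Using Einstein's equation: KE_max = hc/λ - φ

For λ₁ = 254.7 nm:
KE₁ = hc/λ₁ - φ = 4.8679 - 3.52 = 1.3479 eV

For λ₂ = 118.7 nm:
KE₂ = hc/λ₂ - φ = 10.4452 - 3.52 = 6.9252 eV

Change in KE:
ΔKE = KE₂ - KE₁ = 6.9252 - 1.3479 = 5.5773 eV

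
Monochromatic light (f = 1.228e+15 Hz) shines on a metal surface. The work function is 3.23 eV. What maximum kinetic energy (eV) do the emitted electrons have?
1.8486 eV

Using Einstein's photoelectric equation: KE_max = hf - φ

First, calculate the photon energy:
E_photon = hf = (6.626×10⁻³⁴ J·s)(1.228e+15 Hz)
E_photon = 5.0786 eV

Then, the maximum kinetic energy:
KE_max = E_photon - φ = 5.0786 eV - 3.23 eV = 1.8486 eV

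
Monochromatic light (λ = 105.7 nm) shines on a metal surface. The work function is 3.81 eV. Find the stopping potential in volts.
7.9198 V

The stopping potential V_s satisfies: eV_s = KE_max

First, find KE_max using Einstein's equation:
E_photon = hc/λ = 11.7298 eV
KE_max = E_photon - φ = 11.7298 - 3.81 = 7.9198 eV

Since eV_s = KE_max:
V_s = KE_max/e = 7.9198 V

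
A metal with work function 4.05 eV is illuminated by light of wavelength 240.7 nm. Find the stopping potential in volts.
1.1010 V

The stopping potential V_s satisfies: eV_s = KE_max

First, find KE_max using Einstein's equation:
E_photon = hc/λ = 5.1510 eV
KE_max = E_photon - φ = 5.1510 - 4.05 = 1.1010 eV

Since eV_s = KE_max:
V_s = KE_max/e = 1.1010 V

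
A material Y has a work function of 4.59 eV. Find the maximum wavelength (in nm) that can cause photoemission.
270.12 nm

The threshold wavelength is when the photon energy equals the work function:
hc/λ₀ = φ

Solving for λ₀:
λ₀ = hc/φ = (6.626×10⁻³⁴ J·s)(3×10⁸ m/s) / (4.59 eV × 1.602×10⁻¹⁹ J/eV)
λ₀ = 270.12 nm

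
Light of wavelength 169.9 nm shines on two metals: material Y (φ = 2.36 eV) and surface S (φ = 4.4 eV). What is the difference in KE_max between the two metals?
2.0400 eV

Using KE_max = hc/λ - φ for each metal:

Photon energy: E = hc/λ = 7.2975 eV

For material Y (φ₁ = 2.36 eV):
KE₁ = E - φ₁ = 7.2975 - 2.36 = 4.9375 eV

For surface S (φ₂ = 4.4 eV):
KE₂ = E - φ₂ = 7.2975 - 4.4 = 2.8975 eV

Difference:
ΔKE = KE₁ - KE₂ = 4.9375 - 2.8975 = 2.0400 eV

Note: The difference equals the difference in work functions: 4.4 - 2.36 = 2.04 eV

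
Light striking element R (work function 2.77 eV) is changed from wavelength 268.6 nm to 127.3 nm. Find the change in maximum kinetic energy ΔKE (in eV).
5.1236 eV

Using Einstein's equation: KE_max = hc/λ - φ

For λ₁ = 268.6 nm:
KE₁ = hc/λ₁ - φ = 4.6159 - 2.77 = 1.8459 eV

For λ₂ = 127.3 nm:
KE₂ = hc/λ₂ - φ = 9.7395 - 2.77 = 6.9695 eV

Change in KE:
ΔKE = KE₂ - KE₁ = 6.9695 - 1.8459 = 5.1236 eV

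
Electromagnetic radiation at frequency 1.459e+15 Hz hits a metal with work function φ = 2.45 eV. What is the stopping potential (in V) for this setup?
3.5839 V

The stopping potential V_s satisfies: eV_s = KE_max

First, find KE_max using Einstein's equation:
E_photon = hf = (6.626×10⁻³⁴ J·s)(1.459e+15 Hz) = 6.0339 eV
KE_max = E_photon - φ = 6.0339 - 2.45 = 3.5839 eV

Since eV_s = KE_max:
V_s = KE_max/e = 3.5839 V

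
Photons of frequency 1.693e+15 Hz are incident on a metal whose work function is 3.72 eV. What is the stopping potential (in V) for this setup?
3.2817 V

The stopping potential V_s satisfies: eV_s = KE_max

First, find KE_max using Einstein's equation:
E_photon = hf = (6.626×10⁻³⁴ J·s)(1.693e+15 Hz) = 7.0017 eV
KE_max = E_photon - φ = 7.0017 - 3.72 = 3.2817 eV

Since eV_s = KE_max:
V_s = KE_max/e = 3.2817 V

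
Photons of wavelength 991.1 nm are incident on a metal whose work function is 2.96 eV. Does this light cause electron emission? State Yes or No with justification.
No

For photoemission, the photon energy must exceed the work function.

Photon energy: E = hc/λ = 1.2510 eV
Work function: φ = 2.96 eV

Since E_photon (1.2510 eV) < φ (2.96 eV), photoemission will NOT occur.
The threshold wavelength is λ₀ = hc/φ = 418.9 nm.
Since 991.1 nm > 418.9 nm, the photons lack sufficient energy.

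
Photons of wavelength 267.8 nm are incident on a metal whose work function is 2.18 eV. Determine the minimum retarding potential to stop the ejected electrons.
2.4497 V

The stopping potential V_s satisfies: eV_s = KE_max

First, find KE_max using Einstein's equation:
E_photon = hc/λ = 4.6297 eV
KE_max = E_photon - φ = 4.6297 - 2.18 = 2.4497 eV

Since eV_s = KE_max:
V_s = KE_max/e = 2.4497 V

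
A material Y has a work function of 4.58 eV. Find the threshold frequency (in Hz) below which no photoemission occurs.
1.1074e+15 Hz

The threshold frequency is when the photon energy equals the work function:
hf₀ = φ

Solving for f₀:
f₀ = φ/h = (4.58 eV × 1.602×10⁻¹⁹ J/eV) / (6.626×10⁻³⁴ J·s)
f₀ = 1.1074e+15 Hz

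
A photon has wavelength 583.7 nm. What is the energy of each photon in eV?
2.1241 eV

Using E = hf = hc/λ:

E = hc/λ = (6.626×10⁻³⁴ J·s)(3×10⁸ m/s) / (583.7×10⁻⁹ m)
E = 2.1241 eV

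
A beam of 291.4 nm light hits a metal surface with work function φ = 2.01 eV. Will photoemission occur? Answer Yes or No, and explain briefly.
Yes

For photoemission, the photon energy must exceed the work function.

Photon energy: E = hc/λ = 4.2548 eV
Work function: φ = 2.01 eV

Since E_photon (4.2548 eV) > φ (2.01 eV), photoemission WILL occur.
The threshold wavelength is λ₀ = hc/φ = 616.8 nm.
Since 291.4 nm < 616.8 nm, the light has sufficient energy.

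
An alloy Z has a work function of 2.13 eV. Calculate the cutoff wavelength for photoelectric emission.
582.09 nm

The threshold wavelength is when the photon energy equals the work function:
hc/λ₀ = φ

Solving for λ₀:
λ₀ = hc/φ = (6.626×10⁻³⁴ J·s)(3×10⁸ m/s) / (2.13 eV × 1.602×10⁻¹⁹ J/eV)
λ₀ = 582.09 nm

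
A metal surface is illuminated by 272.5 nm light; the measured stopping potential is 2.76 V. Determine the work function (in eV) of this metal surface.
1.79 eV

The stopping potential gives the maximum kinetic energy: KE_max = eV_s = 2.76 eV

From Einstein's photoelectric equation: KE_max = hc/λ - φ
Rearranging: φ = hc/λ - KE_max

Calculate photon energy:
E_photon = hc/λ = (6.626×10⁻³⁴ J·s)(3×10⁸ m/s) / (272.5×10⁻⁹ m) = 4.5499 eV

Therefore:
φ = 4.5499 - 2.76 = 1.79 eV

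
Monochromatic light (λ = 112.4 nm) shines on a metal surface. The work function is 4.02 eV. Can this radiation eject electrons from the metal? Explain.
Yes

For photoemission, the photon energy must exceed the work function.

Photon energy: E = hc/λ = 11.0306 eV
Work function: φ = 4.02 eV

Since E_photon (11.0306 eV) > φ (4.02 eV), photoemission WILL occur.
The threshold wavelength is λ₀ = hc/φ = 308.4 nm.
Since 112.4 nm < 308.4 nm, the light has sufficient energy.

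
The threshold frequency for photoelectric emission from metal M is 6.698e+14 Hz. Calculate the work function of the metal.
2.77 eV

At the threshold frequency, photon energy equals work function:
φ = hf₀

Calculating:
φ = (6.626×10⁻³⁴ J·s)(6.698e+14 Hz)
φ = 2.77 eV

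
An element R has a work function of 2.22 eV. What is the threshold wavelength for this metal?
558.49 nm

The threshold wavelength is when the photon energy equals the work function:
hc/λ₀ = φ

Solving for λ₀:
λ₀ = hc/φ = (6.626×10⁻³⁴ J·s)(3×10⁸ m/s) / (2.22 eV × 1.602×10⁻¹⁹ J/eV)
λ₀ = 558.49 nm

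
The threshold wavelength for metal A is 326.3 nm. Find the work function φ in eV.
3.80 eV

At the threshold wavelength, photon energy equals work function:
φ = hc/λ₀

Calculating:
φ = (6.626×10⁻³⁴ J·s)(3×10⁸ m/s) / (326.3×10⁻⁹ m)
φ = 3.80 eV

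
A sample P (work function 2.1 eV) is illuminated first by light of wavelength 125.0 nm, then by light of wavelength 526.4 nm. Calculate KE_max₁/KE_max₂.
30.6229

Using Einstein's equation: KE_max = hc/λ - φ

For λ₁ = 125.0 nm:
E₁ = hc/λ₁ = 9.9187 eV
KE₁ = E₁ - φ = 9.9187 - 2.1 = 7.8187 eV

For λ₂ = 526.4 nm:
E₂ = hc/λ₂ = 2.3553 eV
KE₂ = E₂ - φ = 2.3553 - 2.1 = 0.2553 eV

Ratio: KE₁/KE₂ = 7.8187/0.2553 = 30.6229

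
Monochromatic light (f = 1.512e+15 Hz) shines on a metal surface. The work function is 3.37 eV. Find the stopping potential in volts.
2.8831 V

The stopping potential V_s satisfies: eV_s = KE_max

First, find KE_max using Einstein's equation:
E_photon = hf = (6.626×10⁻³⁴ J·s)(1.512e+15 Hz) = 6.2531 eV
KE_max = E_photon - φ = 6.2531 - 3.37 = 2.8831 eV

Since eV_s = KE_max:
V_s = KE_max/e = 2.8831 V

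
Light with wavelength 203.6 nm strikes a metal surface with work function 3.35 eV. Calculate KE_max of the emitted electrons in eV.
2.7396 eV

Using Einstein's photoelectric equation: KE_max = hf - φ = hc/λ - φ

First, calculate the photon energy:
E_photon = hc/λ = (6.626×10⁻³⁴ J·s)(3×10⁸ m/s) / (203.6×10⁻⁹ m)
E_photon = 6.0896 eV

Then, the maximum kinetic energy:
KE_max = E_photon - φ = 6.0896 eV - 3.35 eV = 2.7396 eV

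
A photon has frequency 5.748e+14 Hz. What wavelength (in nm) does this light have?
521.56 nm

Using the wave equation: c = fλ

Solving for wavelength:
λ = c/f = (3×10⁸ m/s) / (5.748e+14 Hz)
λ = 521.56 nm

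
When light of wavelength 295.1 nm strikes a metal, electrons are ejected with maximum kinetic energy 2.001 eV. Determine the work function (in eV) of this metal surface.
2.20 eV

From Einstein's photoelectric equation: KE_max = hf - φ = hc/λ - φ

Rearranging for φ:
φ = hc/λ - KE_max

Calculate photon energy:
E_photon = hc/λ = 4.2014 eV

Therefore:
φ = 4.2014 - 2.001 = 2.20 eV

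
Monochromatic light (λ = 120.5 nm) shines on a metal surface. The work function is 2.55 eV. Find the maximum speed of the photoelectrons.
1.6500e+06 m/s

First, find the maximum kinetic energy:
E_photon = hc/λ = 10.2891 eV
KE_max = E_photon - φ = 10.2891 - 2.55 = 7.7391 eV

Convert to Joules: KE_max = 7.7391 × 1.602×10⁻¹⁹ J = 1.2399e-18 J

Then use KE = ½mv² to find velocity:
v = √(2·KE/m) = √(2 × 1.2399e-18 J / 9.109e-31 kg)
v = 1.6500e+06 m/s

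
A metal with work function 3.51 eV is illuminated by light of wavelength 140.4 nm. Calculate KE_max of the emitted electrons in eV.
5.3208 eV

Using Einstein's photoelectric equation: KE_max = hf - φ = hc/λ - φ

First, calculate the photon energy:
E_photon = hc/λ = (6.626×10⁻³⁴ J·s)(3×10⁸ m/s) / (140.4×10⁻⁹ m)
E_photon = 8.8308 eV

Then, the maximum kinetic energy:
KE_max = E_photon - φ = 8.8308 eV - 3.51 eV = 5.3208 eV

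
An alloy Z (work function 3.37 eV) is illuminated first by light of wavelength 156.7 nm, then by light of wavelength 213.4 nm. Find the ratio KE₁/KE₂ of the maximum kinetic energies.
1.8616

Using Einstein's equation: KE_max = hc/λ - φ

For λ₁ = 156.7 nm:
E₁ = hc/λ₁ = 7.9122 eV
KE₁ = E₁ - φ = 7.9122 - 3.37 = 4.5422 eV

For λ₂ = 213.4 nm:
E₂ = hc/λ₂ = 5.8099 eV
KE₂ = E₂ - φ = 5.8099 - 3.37 = 2.4399 eV

Ratio: KE₁/KE₂ = 4.5422/2.4399 = 1.8616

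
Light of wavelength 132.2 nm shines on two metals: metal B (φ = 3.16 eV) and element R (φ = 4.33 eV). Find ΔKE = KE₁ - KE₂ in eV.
1.1700 eV

Using KE_max = hc/λ - φ for each metal:

Photon energy: E = hc/λ = 9.3785 eV

For metal B (φ₁ = 3.16 eV):
KE₁ = E - φ₁ = 9.3785 - 3.16 = 6.2185 eV

For element R (φ₂ = 4.33 eV):
KE₂ = E - φ₂ = 9.3785 - 4.33 = 5.0485 eV

Difference:
ΔKE = KE₁ - KE₂ = 6.2185 - 5.0485 = 1.1700 eV

Note: The difference equals the difference in work functions: 4.33 - 3.16 = 1.17 eV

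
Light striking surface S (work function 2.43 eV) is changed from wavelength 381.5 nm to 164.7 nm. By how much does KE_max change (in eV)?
4.2780 eV

Using Einstein's equation: KE_max = hc/λ - φ

For λ₁ = 381.5 nm:
KE₁ = hc/λ₁ - φ = 3.2499 - 2.43 = 0.8199 eV

For λ₂ = 164.7 nm:
KE₂ = hc/λ₂ - φ = 7.5279 - 2.43 = 5.0979 eV

Change in KE:
ΔKE = KE₂ - KE₁ = 5.0979 - 0.8199 = 4.2780 eV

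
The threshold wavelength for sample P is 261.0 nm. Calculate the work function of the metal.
4.75 eV

At the threshold wavelength, photon energy equals work function:
φ = hc/λ₀

Calculating:
φ = (6.626×10⁻³⁴ J·s)(3×10⁸ m/s) / (261.0×10⁻⁹ m)
φ = 4.75 eV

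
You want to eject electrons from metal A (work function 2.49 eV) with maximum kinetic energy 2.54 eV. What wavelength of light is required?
246.49 nm

From Einstein's equation: KE_max = hc/λ - φ

Rearranging for λ:
hc/λ = KE_max + φ
λ = hc/(KE_max + φ)

Required photon energy:
E_photon = KE_max + φ = 2.54 + 2.49 = 5.03 eV

Required wavelength:
λ = hc/E_photon = (6.626×10⁻³⁴)(3×10⁸) / (5.03 × 1.602×10⁻¹⁹)
λ = 246.49 nm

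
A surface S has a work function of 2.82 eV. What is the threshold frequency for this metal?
6.8187e+14 Hz

The threshold frequency is when the photon energy equals the work function:
hf₀ = φ

Solving for f₀:
f₀ = φ/h = (2.82 eV × 1.602×10⁻¹⁹ J/eV) / (6.626×10⁻³⁴ J·s)
f₀ = 6.8187e+14 Hz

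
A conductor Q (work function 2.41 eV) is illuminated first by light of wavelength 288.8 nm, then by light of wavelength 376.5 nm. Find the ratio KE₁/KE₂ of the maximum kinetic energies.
2.1324

Using Einstein's equation: KE_max = hc/λ - φ

For λ₁ = 288.8 nm:
E₁ = hc/λ₁ = 4.2931 eV
KE₁ = E₁ - φ = 4.2931 - 2.41 = 1.8831 eV

For λ₂ = 376.5 nm:
E₂ = hc/λ₂ = 3.2931 eV
KE₂ = E₂ - φ = 3.2931 - 2.41 = 0.8831 eV

Ratio: KE₁/KE₂ = 1.8831/0.8831 = 2.1324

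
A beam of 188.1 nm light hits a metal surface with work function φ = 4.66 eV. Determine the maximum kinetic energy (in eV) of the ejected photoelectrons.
1.9314 eV

Using Einstein's photoelectric equation: KE_max = hf - φ = hc/λ - φ

First, calculate the photon energy:
E_photon = hc/λ = (6.626×10⁻³⁴ J·s)(3×10⁸ m/s) / (188.1×10⁻⁹ m)
E_photon = 6.5914 eV

Then, the maximum kinetic energy:
KE_max = E_photon - φ = 6.5914 eV - 4.66 eV = 1.9314 eV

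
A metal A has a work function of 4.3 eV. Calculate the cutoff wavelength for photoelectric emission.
288.34 nm

The threshold wavelength is when the photon energy equals the work function:
hc/λ₀ = φ

Solving for λ₀:
λ₀ = hc/φ = (6.626×10⁻³⁴ J·s)(3×10⁸ m/s) / (4.3 eV × 1.602×10⁻¹⁹ J/eV)
λ₀ = 288.34 nm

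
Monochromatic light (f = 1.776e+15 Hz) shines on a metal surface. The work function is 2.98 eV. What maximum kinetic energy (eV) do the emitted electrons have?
4.3649 eV

Using Einstein's photoelectric equation: KE_max = hf - φ

First, calculate the photon energy:
E_photon = hf = (6.626×10⁻³⁴ J·s)(1.776e+15 Hz)
E_photon = 7.3449 eV

Then, the maximum kinetic energy:
KE_max = E_photon - φ = 7.3449 eV - 2.98 eV = 4.3649 eV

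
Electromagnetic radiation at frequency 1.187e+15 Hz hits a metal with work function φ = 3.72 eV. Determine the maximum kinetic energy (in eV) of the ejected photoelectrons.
1.1890 eV

Using Einstein's photoelectric equation: KE_max = hf - φ

First, calculate the photon energy:
E_photon = hf = (6.626×10⁻³⁴ J·s)(1.187e+15 Hz)
E_photon = 4.9090 eV

Then, the maximum kinetic energy:
KE_max = E_photon - φ = 4.9090 eV - 3.72 eV = 1.1890 eV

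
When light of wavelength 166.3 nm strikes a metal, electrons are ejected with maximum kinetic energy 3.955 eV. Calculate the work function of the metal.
3.50 eV

From Einstein's photoelectric equation: KE_max = hf - φ = hc/λ - φ

Rearranging for φ:
φ = hc/λ - KE_max

Calculate photon energy:
E_photon = hc/λ = 7.4555 eV

Therefore:
φ = 7.4555 - 3.955 = 3.50 eV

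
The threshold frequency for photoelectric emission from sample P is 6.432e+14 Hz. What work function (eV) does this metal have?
2.66 eV

At the threshold frequency, photon energy equals work function:
φ = hf₀

Calculating:
φ = (6.626×10⁻³⁴ J·s)(6.432e+14 Hz)
φ = 2.66 eV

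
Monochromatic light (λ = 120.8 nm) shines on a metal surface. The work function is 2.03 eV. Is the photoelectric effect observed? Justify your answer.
Yes

For photoemission, the photon energy must exceed the work function.

Photon energy: E = hc/λ = 10.2636 eV
Work function: φ = 2.03 eV

Since E_photon (10.2636 eV) > φ (2.03 eV), photoemission WILL occur.
The threshold wavelength is λ₀ = hc/φ = 610.8 nm.
Since 120.8 nm < 610.8 nm, the light has sufficient energy.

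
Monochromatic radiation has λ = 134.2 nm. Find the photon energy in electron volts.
9.2388 eV

Using E = hf = hc/λ:

E = hc/λ = (6.626×10⁻³⁴ J·s)(3×10⁸ m/s) / (134.2×10⁻⁹ m)
E = 9.2388 eV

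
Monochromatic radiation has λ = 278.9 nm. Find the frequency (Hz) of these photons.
1.0749e+15 Hz

Using the wave equation: c = fλ

Solving for frequency:
f = c/λ = (3×10⁸ m/s) / (278.9×10⁻⁹ m)
f = 1.0749e+15 Hz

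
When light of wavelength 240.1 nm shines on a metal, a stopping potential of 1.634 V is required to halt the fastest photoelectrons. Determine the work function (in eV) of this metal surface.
3.53 eV

The stopping potential gives the maximum kinetic energy: KE_max = eV_s = 1.634 eV

From Einstein's photoelectric equation: KE_max = hc/λ - φ
Rearranging: φ = hc/λ - KE_max

Calculate photon energy:
E_photon = hc/λ = (6.626×10⁻³⁴ J·s)(3×10⁸ m/s) / (240.1×10⁻⁹ m) = 5.1639 eV

Therefore:
φ = 5.1639 - 1.634 = 3.53 eV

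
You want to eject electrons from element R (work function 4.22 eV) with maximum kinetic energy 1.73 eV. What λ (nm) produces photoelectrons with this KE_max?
208.38 nm

From Einstein's equation: KE_max = hc/λ - φ

Rearranging for λ:
hc/λ = KE_max + φ
λ = hc/(KE_max + φ)

Required photon energy:
E_photon = KE_max + φ = 1.73 + 4.22 = 5.95 eV

Required wavelength:
λ = hc/E_photon = (6.626×10⁻³⁴)(3×10⁸) / (5.95 × 1.602×10⁻¹⁹)
λ = 208.38 nm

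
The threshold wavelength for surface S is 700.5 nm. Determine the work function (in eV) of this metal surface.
1.77 eV

At the threshold wavelength, photon energy equals work function:
φ = hc/λ₀

Calculating:
φ = (6.626×10⁻³⁴ J·s)(3×10⁸ m/s) / (700.5×10⁻⁹ m)
φ = 1.77 eV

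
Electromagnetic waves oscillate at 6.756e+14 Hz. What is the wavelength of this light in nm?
443.74 nm

Using the wave equation: c = fλ

Solving for wavelength:
λ = c/f = (3×10⁸ m/s) / (6.756e+14 Hz)
λ = 443.74 nm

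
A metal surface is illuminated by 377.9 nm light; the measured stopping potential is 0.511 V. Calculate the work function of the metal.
2.77 eV

The stopping potential gives the maximum kinetic energy: KE_max = eV_s = 0.511 eV

From Einstein's photoelectric equation: KE_max = hc/λ - φ
Rearranging: φ = hc/λ - KE_max

Calculate photon energy:
E_photon = hc/λ = (6.626×10⁻³⁴ J·s)(3×10⁸ m/s) / (377.9×10⁻⁹ m) = 3.2809 eV

Therefore:
φ = 3.2809 - 0.511 = 2.77 eV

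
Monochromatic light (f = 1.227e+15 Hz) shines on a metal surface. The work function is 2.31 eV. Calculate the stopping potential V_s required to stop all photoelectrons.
2.7645 V

The stopping potential V_s satisfies: eV_s = KE_max

First, find KE_max using Einstein's equation:
E_photon = hf = (6.626×10⁻³⁴ J·s)(1.227e+15 Hz) = 5.0745 eV
KE_max = E_photon - φ = 5.0745 - 2.31 = 2.7645 eV

Since eV_s = KE_max:
V_s = KE_max/e = 2.7645 V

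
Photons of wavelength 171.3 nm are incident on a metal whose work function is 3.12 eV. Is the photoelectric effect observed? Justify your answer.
Yes

For photoemission, the photon energy must exceed the work function.

Photon energy: E = hc/λ = 7.2378 eV
Work function: φ = 3.12 eV

Since E_photon (7.2378 eV) > φ (3.12 eV), photoemission WILL occur.
The threshold wavelength is λ₀ = hc/φ = 397.4 nm.
Since 171.3 nm < 397.4 nm, the light has sufficient energy.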